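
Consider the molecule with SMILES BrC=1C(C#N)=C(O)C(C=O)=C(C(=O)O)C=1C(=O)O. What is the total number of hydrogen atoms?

Walk through each heavy atom and fill implicit hydrogens from standard valence (C 4, N 3, O 2, S 2, halogen 1):
  atom 1: Br (halogen, monovalent) → 0 H
  atom 2: C, bond orders sum to 4 (valence 4) → 0 H
  atom 3: C, bond orders sum to 4 (valence 4) → 0 H
  atom 4: C, bond orders sum to 4 (valence 4) → 0 H
  atom 5: N, bond orders sum to 3 (valence 3) → 0 H
  atom 6: C, bond orders sum to 4 (valence 4) → 0 H
  atom 7: O, bond orders sum to 1 (valence 2) → 1 H
  atom 8: C, bond orders sum to 4 (valence 4) → 0 H
  atom 9: C, bond orders sum to 3 (valence 4) → 1 H
  atom 10: O, bond orders sum to 2 (valence 2) → 0 H
  atom 11: C, bond orders sum to 4 (valence 4) → 0 H
  atom 12: C, bond orders sum to 4 (valence 4) → 0 H
  atom 13: O, bond orders sum to 2 (valence 2) → 0 H
  atom 14: O, bond orders sum to 1 (valence 2) → 1 H
  atom 15: C, bond orders sum to 4 (valence 4) → 0 H
  atom 16: C, bond orders sum to 4 (valence 4) → 0 H
  atom 17: O, bond orders sum to 2 (valence 2) → 0 H
  atom 18: O, bond orders sum to 1 (valence 2) → 1 H
Total hydrogens: 4.

4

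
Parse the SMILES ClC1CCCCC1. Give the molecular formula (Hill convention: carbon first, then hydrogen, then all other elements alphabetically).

Walk through each heavy atom and fill implicit hydrogens from standard valence (C 4, N 3, O 2, S 2, halogen 1):
  atom 1: Cl (halogen, monovalent) → 0 H
  atom 2: C, bond orders sum to 3 (valence 4) → 1 H
  atom 3: C, bond orders sum to 2 (valence 4) → 2 H
  atom 4: C, bond orders sum to 2 (valence 4) → 2 H
  atom 5: C, bond orders sum to 2 (valence 4) → 2 H
  atom 6: C, bond orders sum to 2 (valence 4) → 2 H
  atom 7: C, bond orders sum to 2 (valence 4) → 2 H
Totals → C:6, H:11, Cl:1.

C6H11Cl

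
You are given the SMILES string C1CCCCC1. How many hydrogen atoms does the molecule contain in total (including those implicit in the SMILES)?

Walk through each heavy atom and fill implicit hydrogens from standard valence (C 4, N 3, O 2, S 2, halogen 1):
  atom 1: C, bond orders sum to 2 (valence 4) → 2 H
  atom 2: C, bond orders sum to 2 (valence 4) → 2 H
  atom 3: C, bond orders sum to 2 (valence 4) → 2 H
  atom 4: C, bond orders sum to 2 (valence 4) → 2 H
  atom 5: C, bond orders sum to 2 (valence 4) → 2 H
  atom 6: C, bond orders sum to 2 (valence 4) → 2 H
Total hydrogens: 12.

12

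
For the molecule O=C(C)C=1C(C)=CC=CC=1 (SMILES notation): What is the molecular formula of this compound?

Walk through each heavy atom and fill implicit hydrogens from standard valence (C 4, N 3, O 2, S 2, halogen 1):
  atom 1: O, bond orders sum to 2 (valence 2) → 0 H
  atom 2: C, bond orders sum to 4 (valence 4) → 0 H
  atom 3: C, bond orders sum to 1 (valence 4) → 3 H
  atom 4: C, bond orders sum to 4 (valence 4) → 0 H
  atom 5: C, bond orders sum to 4 (valence 4) → 0 H
  atom 6: C, bond orders sum to 1 (valence 4) → 3 H
  atom 7: C, bond orders sum to 3 (valence 4) → 1 H
  atom 8: C, bond orders sum to 3 (valence 4) → 1 H
  atom 9: C, bond orders sum to 3 (valence 4) → 1 H
  atom 10: C, bond orders sum to 3 (valence 4) → 1 H
Totals → C:9, H:10, O:1.

C9H10O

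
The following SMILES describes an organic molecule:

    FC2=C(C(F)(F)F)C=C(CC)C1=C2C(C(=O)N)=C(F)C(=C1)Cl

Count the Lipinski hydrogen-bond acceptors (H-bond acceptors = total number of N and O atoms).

2

N atoms: 1; O atoms: 1.
Lipinski HBA = 1 + 1 = 2.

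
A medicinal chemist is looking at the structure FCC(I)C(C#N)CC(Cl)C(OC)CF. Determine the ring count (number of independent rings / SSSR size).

In SMILES, each pair of matching ring-closure digits denotes one ring-closing bond; the number of such bonds equals the number of independent rings.
Ring-closure bonds here: 0.

0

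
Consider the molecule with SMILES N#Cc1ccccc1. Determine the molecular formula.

Walk through each heavy atom and fill implicit hydrogens from standard valence (C 4, N 3, O 2, S 2, halogen 1); for lowercase aromatic atoms, an aromatic c carries 1 H when it has two neighbours and 0 H with three, and aromatic n carries 0 H:
  atom 1: N, bond orders sum to 3 (valence 3) → 0 H
  atom 2: C, bond orders sum to 4 (valence 4) → 0 H
  atom 3: aromatic c, 3 neighbours → 0 H
  atom 4: aromatic c, 2 neighbours → 1 H
  atom 5: aromatic c, 2 neighbours → 1 H
  atom 6: aromatic c, 2 neighbours → 1 H
  atom 7: aromatic c, 2 neighbours → 1 H
  atom 8: aromatic c, 2 neighbours → 1 H
Totals → C:7, H:5, N:1.

C7H5N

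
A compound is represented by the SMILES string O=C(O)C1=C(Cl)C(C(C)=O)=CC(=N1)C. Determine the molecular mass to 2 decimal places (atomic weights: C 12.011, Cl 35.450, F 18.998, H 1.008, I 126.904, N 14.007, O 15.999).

First, the molecular formula is C9H8ClNO3 (counting implicit H from valence).
  C: 9 × 12.011 = 108.099
  Cl: 1 × 35.450 = 35.450
  H: 8 × 1.008 = 8.064
  N: 1 × 14.007 = 14.007
  O: 3 × 15.999 = 47.997
Sum: 9×12.011 + 1×35.450 + 8×1.008 + 1×14.007 + 3×15.999 = 213.617 → 213.62 g/mol.

213.62 g/mol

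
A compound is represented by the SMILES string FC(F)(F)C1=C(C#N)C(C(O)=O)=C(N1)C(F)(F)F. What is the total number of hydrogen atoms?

Walk through each heavy atom and fill implicit hydrogens from standard valence (C 4, N 3, O 2, S 2, halogen 1):
  atom 1: F (halogen, monovalent) → 0 H
  atom 2: C, bond orders sum to 4 (valence 4) → 0 H
  atom 3: F (halogen, monovalent) → 0 H
  atom 4: F (halogen, monovalent) → 0 H
  atom 5: C, bond orders sum to 4 (valence 4) → 0 H
  atom 6: C, bond orders sum to 4 (valence 4) → 0 H
  atom 7: C, bond orders sum to 4 (valence 4) → 0 H
  atom 8: N, bond orders sum to 3 (valence 3) → 0 H
  atom 9: C, bond orders sum to 4 (valence 4) → 0 H
  atom 10: C, bond orders sum to 4 (valence 4) → 0 H
  atom 11: O, bond orders sum to 1 (valence 2) → 1 H
  atom 12: O, bond orders sum to 2 (valence 2) → 0 H
  atom 13: C, bond orders sum to 4 (valence 4) → 0 H
  atom 14: N, bond orders sum to 2 (valence 3) → 1 H
  atom 15: C, bond orders sum to 4 (valence 4) → 0 H
  atom 16: F (halogen, monovalent) → 0 H
  atom 17: F (halogen, monovalent) → 0 H
  atom 18: F (halogen, monovalent) → 0 H
Total hydrogens: 2.

2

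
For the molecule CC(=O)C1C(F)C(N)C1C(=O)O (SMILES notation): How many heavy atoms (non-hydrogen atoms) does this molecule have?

Every atom symbol written in the SMILES (organic subset) is one heavy atom; implicit H are not written.
Heavy atoms by element → C:7, F:1, N:1, O:3.
Total: 12.

12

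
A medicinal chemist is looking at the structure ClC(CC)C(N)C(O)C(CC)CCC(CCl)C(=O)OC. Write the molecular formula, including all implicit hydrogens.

C14H27Cl2NO3

Walk through each heavy atom and fill implicit hydrogens from standard valence (C 4, N 3, O 2, S 2, halogen 1):
  atom 1: Cl (halogen, monovalent) → 0 H
  atom 2: C, bond orders sum to 3 (valence 4) → 1 H
  atom 3: C, bond orders sum to 2 (valence 4) → 2 H
  atom 4: C, bond orders sum to 1 (valence 4) → 3 H
  atom 5: C, bond orders sum to 3 (valence 4) → 1 H
  atom 6: N, bond orders sum to 1 (valence 3) → 2 H
  atom 7: C, bond orders sum to 3 (valence 4) → 1 H
  atom 8: O, bond orders sum to 1 (valence 2) → 1 H
  atom 9: C, bond orders sum to 3 (valence 4) → 1 H
  atom 10: C, bond orders sum to 2 (valence 4) → 2 H
  atom 11: C, bond orders sum to 1 (valence 4) → 3 H
  atom 12: C, bond orders sum to 2 (valence 4) → 2 H
  atom 13: C, bond orders sum to 2 (valence 4) → 2 H
  atom 14: C, bond orders sum to 3 (valence 4) → 1 H
  atom 15: C, bond orders sum to 2 (valence 4) → 2 H
  atom 16: Cl (halogen, monovalent) → 0 H
  atom 17: C, bond orders sum to 4 (valence 4) → 0 H
  atom 18: O, bond orders sum to 2 (valence 2) → 0 H
  atom 19: O, bond orders sum to 2 (valence 2) → 0 H
  atom 20: C, bond orders sum to 1 (valence 4) → 3 H
Totals → C:14, H:27, Cl:2, N:1, O:3.
In Hill order: C14H27Cl2NO3.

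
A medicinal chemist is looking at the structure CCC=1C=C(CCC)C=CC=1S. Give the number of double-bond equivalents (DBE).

Degree of unsaturation = (number of rings) + (number of π bonds).
Ring closures in the SMILES: 1.
π bonds: 3 double bonds (each 1 DoU) → 3 DoU from unsaturation.
Total DoU = 1 + 3 = 4.

4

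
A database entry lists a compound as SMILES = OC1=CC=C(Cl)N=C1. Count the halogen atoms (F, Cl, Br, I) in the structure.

1

Halogen atoms appear at heavy-atom position 6 (1×Cl).
Other groups present: 1 hydroxyl.
Halogen count: 1.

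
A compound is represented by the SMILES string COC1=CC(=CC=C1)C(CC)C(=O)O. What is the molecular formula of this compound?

Walk through each heavy atom and fill implicit hydrogens from standard valence (C 4, N 3, O 2, S 2, halogen 1):
  atom 1: C, bond orders sum to 1 (valence 4) → 3 H
  atom 2: O, bond orders sum to 2 (valence 2) → 0 H
  atom 3: C, bond orders sum to 4 (valence 4) → 0 H
  atom 4: C, bond orders sum to 3 (valence 4) → 1 H
  atom 5: C, bond orders sum to 4 (valence 4) → 0 H
  atom 6: C, bond orders sum to 3 (valence 4) → 1 H
  atom 7: C, bond orders sum to 3 (valence 4) → 1 H
  atom 8: C, bond orders sum to 3 (valence 4) → 1 H
  atom 9: C, bond orders sum to 3 (valence 4) → 1 H
  atom 10: C, bond orders sum to 2 (valence 4) → 2 H
  atom 11: C, bond orders sum to 1 (valence 4) → 3 H
  atom 12: C, bond orders sum to 4 (valence 4) → 0 H
  atom 13: O, bond orders sum to 2 (valence 2) → 0 H
  atom 14: O, bond orders sum to 1 (valence 2) → 1 H
Totals → C:11, H:14, O:3.
In Hill order: C11H14O3.

C11H14O3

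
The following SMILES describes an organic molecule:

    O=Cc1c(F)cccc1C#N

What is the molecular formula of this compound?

Walk through each heavy atom and fill implicit hydrogens from standard valence (C 4, N 3, O 2, S 2, halogen 1); for lowercase aromatic atoms, an aromatic c carries 1 H when it has two neighbours and 0 H with three, and aromatic n carries 0 H:
  atom 1: O, bond orders sum to 2 (valence 2) → 0 H
  atom 2: C, bond orders sum to 3 (valence 4) → 1 H
  atom 3: aromatic c, 3 neighbours → 0 H
  atom 4: aromatic c, 3 neighbours → 0 H
  atom 5: F (halogen, monovalent) → 0 H
  atom 6: aromatic c, 2 neighbours → 1 H
  atom 7: aromatic c, 2 neighbours → 1 H
  atom 8: aromatic c, 2 neighbours → 1 H
  atom 9: aromatic c, 3 neighbours → 0 H
  atom 10: C, bond orders sum to 4 (valence 4) → 0 H
  atom 11: N, bond orders sum to 3 (valence 3) → 0 H
Totals → C:8, H:4, F:1, N:1, O:1.

C8H4FNO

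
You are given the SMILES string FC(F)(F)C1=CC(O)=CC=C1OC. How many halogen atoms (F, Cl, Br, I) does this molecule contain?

3

Halogen atoms appear at heavy-atom positions 1, 3, 4 (3×F).
Other groups present: 1 ether, 1 hydroxyl.
Halogen count: 3.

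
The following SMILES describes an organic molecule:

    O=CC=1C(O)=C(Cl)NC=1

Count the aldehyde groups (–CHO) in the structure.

1

The aldehyde motif appears at heavy-atom position 2 in the SMILES.
Other groups present: 1 hydroxyl.
Aldehyde count: 1.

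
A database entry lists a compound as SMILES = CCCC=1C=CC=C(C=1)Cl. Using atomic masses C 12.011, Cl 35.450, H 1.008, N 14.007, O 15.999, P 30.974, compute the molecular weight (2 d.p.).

First, the molecular formula is C9H11Cl (counting implicit H from valence).
  C: 9 × 12.011 = 108.099
  Cl: 1 × 35.450 = 35.450
  H: 11 × 1.008 = 11.088
Sum: 9×12.011 + 1×35.450 + 11×1.008 = 154.637 → 154.64 g/mol.

154.64 g/mol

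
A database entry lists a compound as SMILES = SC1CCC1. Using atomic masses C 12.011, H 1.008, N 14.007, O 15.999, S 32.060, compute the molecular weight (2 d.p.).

First, the molecular formula is C4H8S (counting implicit H from valence).
  C: 4 × 12.011 = 48.044
  H: 8 × 1.008 = 8.064
  S: 1 × 32.060 = 32.060
Sum: 4×12.011 + 8×1.008 + 1×32.060 = 88.168 → 88.17 g/mol.

88.17 g/mol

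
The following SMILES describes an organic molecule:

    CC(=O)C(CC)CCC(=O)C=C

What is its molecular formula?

C10H16O2

Walk through each heavy atom and fill implicit hydrogens from standard valence (C 4, N 3, O 2, S 2, halogen 1):
  atom 1: C, bond orders sum to 1 (valence 4) → 3 H
  atom 2: C, bond orders sum to 4 (valence 4) → 0 H
  atom 3: O, bond orders sum to 2 (valence 2) → 0 H
  atom 4: C, bond orders sum to 3 (valence 4) → 1 H
  atom 5: C, bond orders sum to 2 (valence 4) → 2 H
  atom 6: C, bond orders sum to 1 (valence 4) → 3 H
  atom 7: C, bond orders sum to 2 (valence 4) → 2 H
  atom 8: C, bond orders sum to 2 (valence 4) → 2 H
  atom 9: C, bond orders sum to 4 (valence 4) → 0 H
  atom 10: O, bond orders sum to 2 (valence 2) → 0 H
  atom 11: C, bond orders sum to 3 (valence 4) → 1 H
  atom 12: C, bond orders sum to 2 (valence 4) → 2 H
Totals → C:10, H:16, O:2.
In Hill order: C10H16O2.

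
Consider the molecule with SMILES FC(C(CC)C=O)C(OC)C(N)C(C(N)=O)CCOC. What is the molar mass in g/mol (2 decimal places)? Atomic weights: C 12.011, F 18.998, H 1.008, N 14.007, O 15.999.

First, the molecular formula is C13H25FN2O4 (counting implicit H from valence).
  C: 13 × 12.011 = 156.143
  F: 1 × 18.998 = 18.998
  H: 25 × 1.008 = 25.200
  N: 2 × 14.007 = 28.014
  O: 4 × 15.999 = 63.996
Sum: 13×12.011 + 1×18.998 + 25×1.008 + 2×14.007 + 4×15.999 = 292.351 → 292.35 g/mol.

292.35 g/mol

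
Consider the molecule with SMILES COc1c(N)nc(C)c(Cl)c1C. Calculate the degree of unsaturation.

Molecular formula: C8H11ClN2O.
DoU = (2C + 2 + N − H − X) / 2, where X is the halogen count and O/S are ignored.
    = (2·8 + 2 + 2 − 11 − 1) / 2 = 8 / 2 = 4.

4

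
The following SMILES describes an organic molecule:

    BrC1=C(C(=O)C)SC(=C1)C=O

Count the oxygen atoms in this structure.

Scan the SMILES for O atoms (remember two-letter symbols like Cl and Br are single atoms).
Oxygen count: 2.

2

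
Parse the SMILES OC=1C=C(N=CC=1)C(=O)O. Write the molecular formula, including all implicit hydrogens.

C6H5NO3

Walk through each heavy atom and fill implicit hydrogens from standard valence (C 4, N 3, O 2, S 2, halogen 1):
  atom 1: O, bond orders sum to 1 (valence 2) → 1 H
  atom 2: C, bond orders sum to 4 (valence 4) → 0 H
  atom 3: C, bond orders sum to 3 (valence 4) → 1 H
  atom 4: C, bond orders sum to 4 (valence 4) → 0 H
  atom 5: N, bond orders sum to 3 (valence 3) → 0 H
  atom 6: C, bond orders sum to 3 (valence 4) → 1 H
  atom 7: C, bond orders sum to 3 (valence 4) → 1 H
  atom 8: C, bond orders sum to 4 (valence 4) → 0 H
  atom 9: O, bond orders sum to 2 (valence 2) → 0 H
  atom 10: O, bond orders sum to 1 (valence 2) → 1 H
Totals → C:6, H:5, N:1, O:3.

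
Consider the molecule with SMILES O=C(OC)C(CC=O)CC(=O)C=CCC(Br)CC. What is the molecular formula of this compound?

C13H19BrO4

Walk through each heavy atom and fill implicit hydrogens from standard valence (C 4, N 3, O 2, S 2, halogen 1):
  atom 1: O, bond orders sum to 2 (valence 2) → 0 H
  atom 2: C, bond orders sum to 4 (valence 4) → 0 H
  atom 3: O, bond orders sum to 2 (valence 2) → 0 H
  atom 4: C, bond orders sum to 1 (valence 4) → 3 H
  atom 5: C, bond orders sum to 3 (valence 4) → 1 H
  atom 6: C, bond orders sum to 2 (valence 4) → 2 H
  atom 7: C, bond orders sum to 3 (valence 4) → 1 H
  atom 8: O, bond orders sum to 2 (valence 2) → 0 H
  atom 9: C, bond orders sum to 2 (valence 4) → 2 H
  atom 10: C, bond orders sum to 4 (valence 4) → 0 H
  atom 11: O, bond orders sum to 2 (valence 2) → 0 H
  atom 12: C, bond orders sum to 3 (valence 4) → 1 H
  atom 13: C, bond orders sum to 3 (valence 4) → 1 H
  atom 14: C, bond orders sum to 2 (valence 4) → 2 H
  atom 15: C, bond orders sum to 3 (valence 4) → 1 H
  atom 16: Br (halogen, monovalent) → 0 H
  atom 17: C, bond orders sum to 2 (valence 4) → 2 H
  atom 18: C, bond orders sum to 1 (valence 4) → 3 H
Totals → C:13, H:19, Br:1, O:4.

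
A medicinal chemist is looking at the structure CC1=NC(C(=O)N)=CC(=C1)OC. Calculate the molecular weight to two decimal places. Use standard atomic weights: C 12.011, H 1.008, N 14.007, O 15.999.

First, the molecular formula is C8H10N2O2 (counting implicit H from valence).
  C: 8 × 12.011 = 96.088
  H: 10 × 1.008 = 10.080
  N: 2 × 14.007 = 28.014
  O: 2 × 15.999 = 31.998
Sum: 8×12.011 + 10×1.008 + 2×14.007 + 2×15.999 = 166.180 → 166.18 g/mol.

166.18 g/mol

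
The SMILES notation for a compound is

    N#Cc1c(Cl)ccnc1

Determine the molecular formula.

Walk through each heavy atom and fill implicit hydrogens from standard valence (C 4, N 3, O 2, S 2, halogen 1); for lowercase aromatic atoms, an aromatic c carries 1 H when it has two neighbours and 0 H with three, and aromatic n carries 0 H:
  atom 1: N, bond orders sum to 3 (valence 3) → 0 H
  atom 2: C, bond orders sum to 4 (valence 4) → 0 H
  atom 3: aromatic c, 3 neighbours → 0 H
  atom 4: aromatic c, 3 neighbours → 0 H
  atom 5: Cl (halogen, monovalent) → 0 H
  atom 6: aromatic c, 2 neighbours → 1 H
  atom 7: aromatic c, 2 neighbours → 1 H
  atom 8: aromatic n, 2 neighbours → 0 H
  atom 9: aromatic c, 2 neighbours → 1 H
Totals → C:6, H:3, Cl:1, N:2.

C6H3ClN2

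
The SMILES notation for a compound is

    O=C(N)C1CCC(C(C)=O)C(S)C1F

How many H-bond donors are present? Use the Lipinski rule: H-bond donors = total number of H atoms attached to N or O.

Donors: find every N or O and count the H atoms it carries.
  atom 1 (O): bond orders sum to 2 → 0 H
  atom 3 (N): bond orders sum to 1 → 2 H
  atom 10 (O): bond orders sum to 2 → 0 H
Lipinski HBD = 2.

2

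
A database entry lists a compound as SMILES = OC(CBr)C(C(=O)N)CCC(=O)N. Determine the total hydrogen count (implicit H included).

13

Walk through each heavy atom and fill implicit hydrogens from standard valence (C 4, N 3, O 2, S 2, halogen 1):
  atom 1: O, bond orders sum to 1 (valence 2) → 1 H
  atom 2: C, bond orders sum to 3 (valence 4) → 1 H
  atom 3: C, bond orders sum to 2 (valence 4) → 2 H
  atom 4: Br (halogen, monovalent) → 0 H
  atom 5: C, bond orders sum to 3 (valence 4) → 1 H
  atom 6: C, bond orders sum to 4 (valence 4) → 0 H
  atom 7: O, bond orders sum to 2 (valence 2) → 0 H
  atom 8: N, bond orders sum to 1 (valence 3) → 2 H
  atom 9: C, bond orders sum to 2 (valence 4) → 2 H
  atom 10: C, bond orders sum to 2 (valence 4) → 2 H
  atom 11: C, bond orders sum to 4 (valence 4) → 0 H
  atom 12: O, bond orders sum to 2 (valence 2) → 0 H
  atom 13: N, bond orders sum to 1 (valence 3) → 2 H
Total hydrogens: 13.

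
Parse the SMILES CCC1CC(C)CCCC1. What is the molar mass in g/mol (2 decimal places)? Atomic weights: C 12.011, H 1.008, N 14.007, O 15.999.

140.27 g/mol

First, the molecular formula is C10H20 (counting implicit H from valence).
  C: 10 × 12.011 = 120.110
  H: 20 × 1.008 = 20.160
Sum: 10×12.011 + 20×1.008 = 140.270 → 140.27 g/mol.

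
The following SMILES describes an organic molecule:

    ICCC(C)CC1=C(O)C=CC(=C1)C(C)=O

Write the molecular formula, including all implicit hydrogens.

C13H17IO2

Walk through each heavy atom and fill implicit hydrogens from standard valence (C 4, N 3, O 2, S 2, halogen 1):
  atom 1: I (halogen, monovalent) → 0 H
  atom 2: C, bond orders sum to 2 (valence 4) → 2 H
  atom 3: C, bond orders sum to 2 (valence 4) → 2 H
  atom 4: C, bond orders sum to 3 (valence 4) → 1 H
  atom 5: C, bond orders sum to 1 (valence 4) → 3 H
  atom 6: C, bond orders sum to 2 (valence 4) → 2 H
  atom 7: C, bond orders sum to 4 (valence 4) → 0 H
  atom 8: C, bond orders sum to 4 (valence 4) → 0 H
  atom 9: O, bond orders sum to 1 (valence 2) → 1 H
  atom 10: C, bond orders sum to 3 (valence 4) → 1 H
  atom 11: C, bond orders sum to 3 (valence 4) → 1 H
  atom 12: C, bond orders sum to 4 (valence 4) → 0 H
  atom 13: C, bond orders sum to 3 (valence 4) → 1 H
  atom 14: C, bond orders sum to 4 (valence 4) → 0 H
  atom 15: C, bond orders sum to 1 (valence 4) → 3 H
  atom 16: O, bond orders sum to 2 (valence 2) → 0 H
Totals → C:13, H:17, I:1, O:2.
In Hill order: C13H17IO2.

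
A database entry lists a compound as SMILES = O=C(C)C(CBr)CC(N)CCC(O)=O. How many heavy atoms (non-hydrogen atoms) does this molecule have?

Every atom symbol written in the SMILES (organic subset) is one heavy atom; implicit H are not written.
Heavy atoms by element → Br:1, C:9, N:1, O:3.
Total: 14.

14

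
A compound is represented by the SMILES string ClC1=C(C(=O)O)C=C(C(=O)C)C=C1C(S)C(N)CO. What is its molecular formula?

Walk through each heavy atom and fill implicit hydrogens from standard valence (C 4, N 3, O 2, S 2, halogen 1):
  atom 1: Cl (halogen, monovalent) → 0 H
  atom 2: C, bond orders sum to 4 (valence 4) → 0 H
  atom 3: C, bond orders sum to 4 (valence 4) → 0 H
  atom 4: C, bond orders sum to 4 (valence 4) → 0 H
  atom 5: O, bond orders sum to 2 (valence 2) → 0 H
  atom 6: O, bond orders sum to 1 (valence 2) → 1 H
  atom 7: C, bond orders sum to 3 (valence 4) → 1 H
  atom 8: C, bond orders sum to 4 (valence 4) → 0 H
  atom 9: C, bond orders sum to 4 (valence 4) → 0 H
  atom 10: O, bond orders sum to 2 (valence 2) → 0 H
  atom 11: C, bond orders sum to 1 (valence 4) → 3 H
  atom 12: C, bond orders sum to 3 (valence 4) → 1 H
  atom 13: C, bond orders sum to 4 (valence 4) → 0 H
  atom 14: C, bond orders sum to 3 (valence 4) → 1 H
  atom 15: S, bond orders sum to 1 (valence 2) → 1 H
  atom 16: C, bond orders sum to 3 (valence 4) → 1 H
  atom 17: N, bond orders sum to 1 (valence 3) → 2 H
  atom 18: C, bond orders sum to 2 (valence 4) → 2 H
  atom 19: O, bond orders sum to 1 (valence 2) → 1 H
Totals → C:12, H:14, Cl:1, N:1, O:4, S:1.

C12H14ClNO4S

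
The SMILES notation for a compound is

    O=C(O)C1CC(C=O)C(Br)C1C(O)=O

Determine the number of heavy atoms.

14

Every atom symbol written in the SMILES (organic subset) is one heavy atom; implicit H are not written.
Heavy atoms by element → Br:1, C:8, O:5.
Total: 14.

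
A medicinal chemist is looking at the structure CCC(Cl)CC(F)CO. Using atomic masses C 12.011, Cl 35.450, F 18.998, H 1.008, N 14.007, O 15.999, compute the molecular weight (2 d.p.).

First, the molecular formula is C6H12ClFO (counting implicit H from valence).
  C: 6 × 12.011 = 72.066
  Cl: 1 × 35.450 = 35.450
  F: 1 × 18.998 = 18.998
  H: 12 × 1.008 = 12.096
  O: 1 × 15.999 = 15.999
Sum: 6×12.011 + 1×35.450 + 1×18.998 + 12×1.008 + 1×15.999 = 154.609 → 154.61 g/mol.

154.61 g/mol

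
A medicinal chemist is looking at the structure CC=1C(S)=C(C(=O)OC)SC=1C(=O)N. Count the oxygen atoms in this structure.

Scan the SMILES for O atoms (remember two-letter symbols like Cl and Br are single atoms).
Oxygen count: 3.

3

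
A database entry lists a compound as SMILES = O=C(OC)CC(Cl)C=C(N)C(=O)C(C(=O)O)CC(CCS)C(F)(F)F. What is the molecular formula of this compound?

Walk through each heavy atom and fill implicit hydrogens from standard valence (C 4, N 3, O 2, S 2, halogen 1):
  atom 1: O, bond orders sum to 2 (valence 2) → 0 H
  atom 2: C, bond orders sum to 4 (valence 4) → 0 H
  atom 3: O, bond orders sum to 2 (valence 2) → 0 H
  atom 4: C, bond orders sum to 1 (valence 4) → 3 H
  atom 5: C, bond orders sum to 2 (valence 4) → 2 H
  atom 6: C, bond orders sum to 3 (valence 4) → 1 H
  atom 7: Cl (halogen, monovalent) → 0 H
  atom 8: C, bond orders sum to 3 (valence 4) → 1 H
  atom 9: C, bond orders sum to 4 (valence 4) → 0 H
  atom 10: N, bond orders sum to 1 (valence 3) → 2 H
  atom 11: C, bond orders sum to 4 (valence 4) → 0 H
  atom 12: O, bond orders sum to 2 (valence 2) → 0 H
  atom 13: C, bond orders sum to 3 (valence 4) → 1 H
  atom 14: C, bond orders sum to 4 (valence 4) → 0 H
  atom 15: O, bond orders sum to 2 (valence 2) → 0 H
  atom 16: O, bond orders sum to 1 (valence 2) → 1 H
  atom 17: C, bond orders sum to 2 (valence 4) → 2 H
  atom 18: C, bond orders sum to 3 (valence 4) → 1 H
  atom 19: C, bond orders sum to 2 (valence 4) → 2 H
  atom 20: C, bond orders sum to 2 (valence 4) → 2 H
  atom 21: S, bond orders sum to 1 (valence 2) → 1 H
  atom 22: C, bond orders sum to 4 (valence 4) → 0 H
  atom 23: F (halogen, monovalent) → 0 H
  atom 24: F (halogen, monovalent) → 0 H
  atom 25: F (halogen, monovalent) → 0 H
Totals → C:14, H:19, Cl:1, F:3, N:1, O:5, S:1.

C14H19ClF3NO5S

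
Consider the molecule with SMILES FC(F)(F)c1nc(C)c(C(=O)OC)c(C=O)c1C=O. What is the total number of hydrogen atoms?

Walk through each heavy atom and fill implicit hydrogens from standard valence (C 4, N 3, O 2, S 2, halogen 1); for lowercase aromatic atoms, an aromatic c carries 1 H when it has two neighbours and 0 H with three, and aromatic n carries 0 H:
  atom 1: F (halogen, monovalent) → 0 H
  atom 2: C, bond orders sum to 4 (valence 4) → 0 H
  atom 3: F (halogen, monovalent) → 0 H
  atom 4: F (halogen, monovalent) → 0 H
  atom 5: aromatic c, 3 neighbours → 0 H
  atom 6: aromatic n, 2 neighbours → 0 H
  atom 7: aromatic c, 3 neighbours → 0 H
  atom 8: C, bond orders sum to 1 (valence 4) → 3 H
  atom 9: aromatic c, 3 neighbours → 0 H
  atom 10: C, bond orders sum to 4 (valence 4) → 0 H
  atom 11: O, bond orders sum to 2 (valence 2) → 0 H
  atom 12: O, bond orders sum to 2 (valence 2) → 0 H
  atom 13: C, bond orders sum to 1 (valence 4) → 3 H
  atom 14: aromatic c, 3 neighbours → 0 H
  atom 15: C, bond orders sum to 3 (valence 4) → 1 H
  atom 16: O, bond orders sum to 2 (valence 2) → 0 H
  atom 17: aromatic c, 3 neighbours → 0 H
  atom 18: C, bond orders sum to 3 (valence 4) → 1 H
  atom 19: O, bond orders sum to 2 (valence 2) → 0 H
Total hydrogens: 8.

8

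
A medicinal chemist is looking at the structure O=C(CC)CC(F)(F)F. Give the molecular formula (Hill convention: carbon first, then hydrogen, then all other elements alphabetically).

Walk through each heavy atom and fill implicit hydrogens from standard valence (C 4, N 3, O 2, S 2, halogen 1):
  atom 1: O, bond orders sum to 2 (valence 2) → 0 H
  atom 2: C, bond orders sum to 4 (valence 4) → 0 H
  atom 3: C, bond orders sum to 2 (valence 4) → 2 H
  atom 4: C, bond orders sum to 1 (valence 4) → 3 H
  atom 5: C, bond orders sum to 2 (valence 4) → 2 H
  atom 6: C, bond orders sum to 4 (valence 4) → 0 H
  atom 7: F (halogen, monovalent) → 0 H
  atom 8: F (halogen, monovalent) → 0 H
  atom 9: F (halogen, monovalent) → 0 H
Totals → C:5, H:7, F:3, O:1.
In Hill order: C5H7F3O.

C5H7F3O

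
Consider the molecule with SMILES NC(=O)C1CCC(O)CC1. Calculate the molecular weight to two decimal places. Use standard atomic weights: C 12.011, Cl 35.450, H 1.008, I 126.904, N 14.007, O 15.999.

First, the molecular formula is C7H13NO2 (counting implicit H from valence).
  C: 7 × 12.011 = 84.077
  H: 13 × 1.008 = 13.104
  N: 1 × 14.007 = 14.007
  O: 2 × 15.999 = 31.998
Sum: 7×12.011 + 13×1.008 + 1×14.007 + 2×15.999 = 143.186 → 143.19 g/mol.

143.19 g/mol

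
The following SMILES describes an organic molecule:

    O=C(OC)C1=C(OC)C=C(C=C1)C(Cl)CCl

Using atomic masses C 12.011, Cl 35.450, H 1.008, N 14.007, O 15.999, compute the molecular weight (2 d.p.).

263.11 g/mol

First, the molecular formula is C11H12Cl2O3 (counting implicit H from valence).
  C: 11 × 12.011 = 132.121
  Cl: 2 × 35.450 = 70.900
  H: 12 × 1.008 = 12.096
  O: 3 × 15.999 = 47.997
Sum: 11×12.011 + 2×35.450 + 12×1.008 + 3×15.999 = 263.114 → 263.11 g/mol.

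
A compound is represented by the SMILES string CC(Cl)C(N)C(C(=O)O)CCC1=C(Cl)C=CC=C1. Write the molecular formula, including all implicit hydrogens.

C13H17Cl2NO2

Walk through each heavy atom and fill implicit hydrogens from standard valence (C 4, N 3, O 2, S 2, halogen 1):
  atom 1: C, bond orders sum to 1 (valence 4) → 3 H
  atom 2: C, bond orders sum to 3 (valence 4) → 1 H
  atom 3: Cl (halogen, monovalent) → 0 H
  atom 4: C, bond orders sum to 3 (valence 4) → 1 H
  atom 5: N, bond orders sum to 1 (valence 3) → 2 H
  atom 6: C, bond orders sum to 3 (valence 4) → 1 H
  atom 7: C, bond orders sum to 4 (valence 4) → 0 H
  atom 8: O, bond orders sum to 2 (valence 2) → 0 H
  atom 9: O, bond orders sum to 1 (valence 2) → 1 H
  atom 10: C, bond orders sum to 2 (valence 4) → 2 H
  atom 11: C, bond orders sum to 2 (valence 4) → 2 H
  atom 12: C, bond orders sum to 4 (valence 4) → 0 H
  atom 13: C, bond orders sum to 4 (valence 4) → 0 H
  atom 14: Cl (halogen, monovalent) → 0 H
  atom 15: C, bond orders sum to 3 (valence 4) → 1 H
  atom 16: C, bond orders sum to 3 (valence 4) → 1 H
  atom 17: C, bond orders sum to 3 (valence 4) → 1 H
  atom 18: C, bond orders sum to 3 (valence 4) → 1 H
Totals → C:13, H:17, Cl:2, N:1, O:2.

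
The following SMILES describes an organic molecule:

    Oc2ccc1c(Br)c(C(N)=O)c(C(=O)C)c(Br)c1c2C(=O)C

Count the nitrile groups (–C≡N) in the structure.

0

Scan the SMILES for the nitrile motif — none present.
Groups that are present: 1 amide, 1 hydroxyl, 2 ketone.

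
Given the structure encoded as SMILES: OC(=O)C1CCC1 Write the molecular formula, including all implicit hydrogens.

Walk through each heavy atom and fill implicit hydrogens from standard valence (C 4, N 3, O 2, S 2, halogen 1):
  atom 1: O, bond orders sum to 1 (valence 2) → 1 H
  atom 2: C, bond orders sum to 4 (valence 4) → 0 H
  atom 3: O, bond orders sum to 2 (valence 2) → 0 H
  atom 4: C, bond orders sum to 3 (valence 4) → 1 H
  atom 5: C, bond orders sum to 2 (valence 4) → 2 H
  atom 6: C, bond orders sum to 2 (valence 4) → 2 H
  atom 7: C, bond orders sum to 2 (valence 4) → 2 H
Totals → C:5, H:8, O:2.

C5H8O2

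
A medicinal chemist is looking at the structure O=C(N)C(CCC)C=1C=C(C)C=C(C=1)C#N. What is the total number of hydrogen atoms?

Walk through each heavy atom and fill implicit hydrogens from standard valence (C 4, N 3, O 2, S 2, halogen 1):
  atom 1: O, bond orders sum to 2 (valence 2) → 0 H
  atom 2: C, bond orders sum to 4 (valence 4) → 0 H
  atom 3: N, bond orders sum to 1 (valence 3) → 2 H
  atom 4: C, bond orders sum to 3 (valence 4) → 1 H
  atom 5: C, bond orders sum to 2 (valence 4) → 2 H
  atom 6: C, bond orders sum to 2 (valence 4) → 2 H
  atom 7: C, bond orders sum to 1 (valence 4) → 3 H
  atom 8: C, bond orders sum to 4 (valence 4) → 0 H
  atom 9: C, bond orders sum to 3 (valence 4) → 1 H
  atom 10: C, bond orders sum to 4 (valence 4) → 0 H
  atom 11: C, bond orders sum to 1 (valence 4) → 3 H
  atom 12: C, bond orders sum to 3 (valence 4) → 1 H
  atom 13: C, bond orders sum to 4 (valence 4) → 0 H
  atom 14: C, bond orders sum to 3 (valence 4) → 1 H
  atom 15: C, bond orders sum to 4 (valence 4) → 0 H
  atom 16: N, bond orders sum to 3 (valence 3) → 0 H
Total hydrogens: 16.

16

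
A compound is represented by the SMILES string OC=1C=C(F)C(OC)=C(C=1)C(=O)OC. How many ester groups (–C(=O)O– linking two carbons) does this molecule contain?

The ester motif appears at heavy-atom position 11 in the SMILES.
Other groups present: 1 ether, 1 hydroxyl.
Ester count: 1.

1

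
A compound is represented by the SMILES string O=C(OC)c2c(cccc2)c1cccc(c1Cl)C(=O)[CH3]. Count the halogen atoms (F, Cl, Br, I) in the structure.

Halogen atoms appear at heavy-atom position 17 (1×Cl).
Other groups present: 1 ester, 1 ketone.
Halogen count: 1.

1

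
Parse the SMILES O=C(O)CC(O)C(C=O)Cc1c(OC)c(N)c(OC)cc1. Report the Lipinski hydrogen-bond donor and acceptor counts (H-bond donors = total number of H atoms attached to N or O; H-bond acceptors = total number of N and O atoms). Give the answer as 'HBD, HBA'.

Donors: find every N or O and count the H atoms it carries.
  atom 1 (O): bond orders sum to 2 → 0 H
  atom 3 (O): bond orders sum to 1 → 1 H
  atom 6 (O): bond orders sum to 1 → 1 H
  atom 9 (O): bond orders sum to 2 → 0 H
  atom 13 (O): bond orders sum to 2 → 0 H
  atom 16 (N): bond orders sum to 1 → 2 H
  atom 18 (O): bond orders sum to 2 → 0 H
Lipinski HBD = 4.
Acceptors: N atoms = 1, O atoms = 6 → HBA = 7.

4, 7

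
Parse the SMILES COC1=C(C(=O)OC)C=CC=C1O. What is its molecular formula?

C9H10O4

Walk through each heavy atom and fill implicit hydrogens from standard valence (C 4, N 3, O 2, S 2, halogen 1):
  atom 1: C, bond orders sum to 1 (valence 4) → 3 H
  atom 2: O, bond orders sum to 2 (valence 2) → 0 H
  atom 3: C, bond orders sum to 4 (valence 4) → 0 H
  atom 4: C, bond orders sum to 4 (valence 4) → 0 H
  atom 5: C, bond orders sum to 4 (valence 4) → 0 H
  atom 6: O, bond orders sum to 2 (valence 2) → 0 H
  atom 7: O, bond orders sum to 2 (valence 2) → 0 H
  atom 8: C, bond orders sum to 1 (valence 4) → 3 H
  atom 9: C, bond orders sum to 3 (valence 4) → 1 H
  atom 10: C, bond orders sum to 3 (valence 4) → 1 H
  atom 11: C, bond orders sum to 3 (valence 4) → 1 H
  atom 12: C, bond orders sum to 4 (valence 4) → 0 H
  atom 13: O, bond orders sum to 1 (valence 2) → 1 H
Totals → C:9, H:10, O:4.
In Hill order: C9H10O4.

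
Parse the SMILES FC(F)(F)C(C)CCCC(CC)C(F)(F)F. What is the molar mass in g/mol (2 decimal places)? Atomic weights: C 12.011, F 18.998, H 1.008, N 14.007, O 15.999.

250.23 g/mol

First, the molecular formula is C10H16F6 (counting implicit H from valence).
  C: 10 × 12.011 = 120.110
  F: 6 × 18.998 = 113.988
  H: 16 × 1.008 = 16.128
Sum: 10×12.011 + 6×18.998 + 16×1.008 = 250.226 → 250.23 g/mol.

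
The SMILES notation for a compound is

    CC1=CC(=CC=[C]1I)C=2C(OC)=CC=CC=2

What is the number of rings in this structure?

2

In SMILES, each pair of matching ring-closure digits denotes one ring-closing bond; the number of such bonds equals the number of independent rings.
Ring-closure bonds here: 2.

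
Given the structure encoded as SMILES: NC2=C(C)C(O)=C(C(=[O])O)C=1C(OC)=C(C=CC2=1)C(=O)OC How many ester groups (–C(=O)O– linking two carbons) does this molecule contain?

1

The ester motif appears at heavy-atom position 19 in the SMILES.
Other groups present: 1 carboxylic acid, 1 ether, 1 hydroxyl, 1 primary amine.
Ester count: 1.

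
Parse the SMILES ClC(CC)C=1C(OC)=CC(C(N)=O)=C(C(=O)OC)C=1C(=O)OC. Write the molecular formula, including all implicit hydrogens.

C15H18ClNO6

Walk through each heavy atom and fill implicit hydrogens from standard valence (C 4, N 3, O 2, S 2, halogen 1):
  atom 1: Cl (halogen, monovalent) → 0 H
  atom 2: C, bond orders sum to 3 (valence 4) → 1 H
  atom 3: C, bond orders sum to 2 (valence 4) → 2 H
  atom 4: C, bond orders sum to 1 (valence 4) → 3 H
  atom 5: C, bond orders sum to 4 (valence 4) → 0 H
  atom 6: C, bond orders sum to 4 (valence 4) → 0 H
  atom 7: O, bond orders sum to 2 (valence 2) → 0 H
  atom 8: C, bond orders sum to 1 (valence 4) → 3 H
  atom 9: C, bond orders sum to 3 (valence 4) → 1 H
  atom 10: C, bond orders sum to 4 (valence 4) → 0 H
  atom 11: C, bond orders sum to 4 (valence 4) → 0 H
  atom 12: N, bond orders sum to 1 (valence 3) → 2 H
  atom 13: O, bond orders sum to 2 (valence 2) → 0 H
  atom 14: C, bond orders sum to 4 (valence 4) → 0 H
  atom 15: C, bond orders sum to 4 (valence 4) → 0 H
  atom 16: O, bond orders sum to 2 (valence 2) → 0 H
  atom 17: O, bond orders sum to 2 (valence 2) → 0 H
  atom 18: C, bond orders sum to 1 (valence 4) → 3 H
  atom 19: C, bond orders sum to 4 (valence 4) → 0 H
  atom 20: C, bond orders sum to 4 (valence 4) → 0 H
  atom 21: O, bond orders sum to 2 (valence 2) → 0 H
  atom 22: O, bond orders sum to 2 (valence 2) → 0 H
  atom 23: C, bond orders sum to 1 (valence 4) → 3 H
Totals → C:15, H:18, Cl:1, N:1, O:6.
In Hill order: C15H18ClNO6.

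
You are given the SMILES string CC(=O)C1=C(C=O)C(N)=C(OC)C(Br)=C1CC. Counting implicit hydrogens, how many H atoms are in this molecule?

Walk through each heavy atom and fill implicit hydrogens from standard valence (C 4, N 3, O 2, S 2, halogen 1):
  atom 1: C, bond orders sum to 1 (valence 4) → 3 H
  atom 2: C, bond orders sum to 4 (valence 4) → 0 H
  atom 3: O, bond orders sum to 2 (valence 2) → 0 H
  atom 4: C, bond orders sum to 4 (valence 4) → 0 H
  atom 5: C, bond orders sum to 4 (valence 4) → 0 H
  atom 6: C, bond orders sum to 3 (valence 4) → 1 H
  atom 7: O, bond orders sum to 2 (valence 2) → 0 H
  atom 8: C, bond orders sum to 4 (valence 4) → 0 H
  atom 9: N, bond orders sum to 1 (valence 3) → 2 H
  atom 10: C, bond orders sum to 4 (valence 4) → 0 H
  atom 11: O, bond orders sum to 2 (valence 2) → 0 H
  atom 12: C, bond orders sum to 1 (valence 4) → 3 H
  atom 13: C, bond orders sum to 4 (valence 4) → 0 H
  atom 14: Br (halogen, monovalent) → 0 H
  atom 15: C, bond orders sum to 4 (valence 4) → 0 H
  atom 16: C, bond orders sum to 2 (valence 4) → 2 H
  atom 17: C, bond orders sum to 1 (valence 4) → 3 H
Total hydrogens: 14.

14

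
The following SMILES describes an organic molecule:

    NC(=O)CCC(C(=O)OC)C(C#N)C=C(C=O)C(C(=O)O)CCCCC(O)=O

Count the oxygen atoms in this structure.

Scan the SMILES for O atoms (remember two-letter symbols like Cl and Br are single atoms).
Oxygen count: 8.

8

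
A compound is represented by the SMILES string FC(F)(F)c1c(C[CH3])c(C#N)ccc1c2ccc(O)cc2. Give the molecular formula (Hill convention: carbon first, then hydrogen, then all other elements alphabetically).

Walk through each heavy atom and fill implicit hydrogens from standard valence (C 4, N 3, O 2, S 2, halogen 1); for lowercase aromatic atoms, an aromatic c carries 1 H when it has two neighbours and 0 H with three, and aromatic n carries 0 H:
  atom 1: F (halogen, monovalent) → 0 H
  atom 2: C, bond orders sum to 4 (valence 4) → 0 H
  atom 3: F (halogen, monovalent) → 0 H
  atom 4: F (halogen, monovalent) → 0 H
  atom 5: aromatic c, 3 neighbours → 0 H
  atom 6: aromatic c, 3 neighbours → 0 H
  atom 7: C, bond orders sum to 2 (valence 4) → 2 H
  atom 8: C with explicit H count 3
  atom 9: aromatic c, 3 neighbours → 0 H
  atom 10: C, bond orders sum to 4 (valence 4) → 0 H
  atom 11: N, bond orders sum to 3 (valence 3) → 0 H
  atom 12: aromatic c, 2 neighbours → 1 H
  atom 13: aromatic c, 2 neighbours → 1 H
  atom 14: aromatic c, 3 neighbours → 0 H
  atom 15: aromatic c, 3 neighbours → 0 H
  atom 16: aromatic c, 2 neighbours → 1 H
  atom 17: aromatic c, 2 neighbours → 1 H
  atom 18: aromatic c, 3 neighbours → 0 H
  atom 19: O, bond orders sum to 1 (valence 2) → 1 H
  atom 20: aromatic c, 2 neighbours → 1 H
  atom 21: aromatic c, 2 neighbours → 1 H
Totals → C:16, H:12, F:3, N:1, O:1.

C16H12F3NO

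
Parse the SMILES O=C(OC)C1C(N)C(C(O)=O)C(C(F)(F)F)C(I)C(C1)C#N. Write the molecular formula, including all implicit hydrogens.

C12H14F3IN2O4

Walk through each heavy atom and fill implicit hydrogens from standard valence (C 4, N 3, O 2, S 2, halogen 1):
  atom 1: O, bond orders sum to 2 (valence 2) → 0 H
  atom 2: C, bond orders sum to 4 (valence 4) → 0 H
  atom 3: O, bond orders sum to 2 (valence 2) → 0 H
  atom 4: C, bond orders sum to 1 (valence 4) → 3 H
  atom 5: C, bond orders sum to 3 (valence 4) → 1 H
  atom 6: C, bond orders sum to 3 (valence 4) → 1 H
  atom 7: N, bond orders sum to 1 (valence 3) → 2 H
  atom 8: C, bond orders sum to 3 (valence 4) → 1 H
  atom 9: C, bond orders sum to 4 (valence 4) → 0 H
  atom 10: O, bond orders sum to 1 (valence 2) → 1 H
  atom 11: O, bond orders sum to 2 (valence 2) → 0 H
  atom 12: C, bond orders sum to 3 (valence 4) → 1 H
  atom 13: C, bond orders sum to 4 (valence 4) → 0 H
  atom 14: F (halogen, monovalent) → 0 H
  atom 15: F (halogen, monovalent) → 0 H
  atom 16: F (halogen, monovalent) → 0 H
  atom 17: C, bond orders sum to 3 (valence 4) → 1 H
  atom 18: I (halogen, monovalent) → 0 H
  atom 19: C, bond orders sum to 3 (valence 4) → 1 H
  atom 20: C, bond orders sum to 2 (valence 4) → 2 H
  atom 21: C, bond orders sum to 4 (valence 4) → 0 H
  atom 22: N, bond orders sum to 3 (valence 3) → 0 H
Totals → C:12, H:14, F:3, I:1, N:2, O:4.
In Hill order: C12H14F3IN2O4.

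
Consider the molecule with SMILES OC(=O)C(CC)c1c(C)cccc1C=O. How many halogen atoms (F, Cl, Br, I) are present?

Scan the SMILES for the halogen motif — none present.
Groups that are present: 1 aldehyde, 1 carboxylic acid.

0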